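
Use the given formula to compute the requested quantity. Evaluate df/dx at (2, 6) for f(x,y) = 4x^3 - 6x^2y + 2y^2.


df/dx = 3*4*x^2 + 2*(-6)*x^1*y
At (2,6): 3*4*2^2 + 2*(-6)*2^1*6
= 48 - 144
= -96

-96


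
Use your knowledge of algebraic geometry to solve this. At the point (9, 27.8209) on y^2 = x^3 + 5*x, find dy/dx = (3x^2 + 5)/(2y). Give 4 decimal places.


Using implicit differentiation of y^2 = x^3 + 5*x:
2y * dy/dx = 3x^2 + 5
dy/dx = (3x^2 + 5)/(2y)
Numerator: 3*9^2 + 5 = 248
Denominator: 2*27.8209 = 55.6418
dy/dx = 248/55.6418 = 4.4571

4.4571


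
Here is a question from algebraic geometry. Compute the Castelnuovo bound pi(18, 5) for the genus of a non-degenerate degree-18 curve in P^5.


Castelnuovo's bound: write d - 1 = m(r-1) + epsilon with 0 <= epsilon < r-1.
d - 1 = 18 - 1 = 17
r - 1 = 5 - 1 = 4
17 = 4*4 + 1, so m = 4, epsilon = 1
pi(d, r) = m(m-1)(r-1)/2 + m*epsilon
= 4*3*4/2 + 4*1
= 48/2 + 4
= 24 + 4 = 28

28


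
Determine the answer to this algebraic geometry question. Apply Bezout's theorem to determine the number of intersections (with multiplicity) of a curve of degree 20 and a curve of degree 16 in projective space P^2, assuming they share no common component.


Bezout's theorem states the intersection count equals the product of degrees.
Intersection count = 20 * 16 = 320

320


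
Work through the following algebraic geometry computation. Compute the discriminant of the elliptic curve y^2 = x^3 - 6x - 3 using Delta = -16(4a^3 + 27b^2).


Compute each component:
4a^3 = 4*(-6)^3 = 4*(-216) = -864
27b^2 = 27*(-3)^2 = 27*9 = 243
4a^3 + 27b^2 = -864 + 243 = -621
Delta = -16*(-621) = 9936

9936


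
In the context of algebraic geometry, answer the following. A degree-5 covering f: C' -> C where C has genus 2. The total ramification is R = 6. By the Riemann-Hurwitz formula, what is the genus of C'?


Riemann-Hurwitz formula: 2g' - 2 = d(2g - 2) + R
Given: d = 5, g = 2, R = 6
2g' - 2 = 5*(2*2 - 2) + 6
2g' - 2 = 5*2 + 6
2g' - 2 = 10 + 6 = 16
2g' = 18
g' = 9

9


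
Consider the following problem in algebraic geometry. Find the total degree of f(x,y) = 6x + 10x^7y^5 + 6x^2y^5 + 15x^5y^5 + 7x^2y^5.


Examine each term for its total degree (sum of exponents).
  Term '6x' has total degree 1+0 = 1.
  Term '10x^7y^5' has total degree 7+5 = 12.
  Term '6x^2y^5' has total degree 2+5 = 7.
  Term '15x^5y^5' has total degree 5+5 = 10.
  Term '7x^2y^5' has total degree 2+5 = 7.
The maximum total degree among all terms is 12.

12


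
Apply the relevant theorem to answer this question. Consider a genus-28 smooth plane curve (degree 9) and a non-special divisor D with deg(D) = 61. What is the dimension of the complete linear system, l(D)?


First, compute the genus of a smooth plane curve of degree 9:
g = (d-1)(d-2)/2 = (9-1)(9-2)/2 = 28
For a non-special divisor D (i.e., h^1(D) = 0), Riemann-Roch gives:
l(D) = deg(D) - g + 1
Since deg(D) = 61 >= 2g - 1 = 55, D is non-special.
l(D) = 61 - 28 + 1 = 34

34


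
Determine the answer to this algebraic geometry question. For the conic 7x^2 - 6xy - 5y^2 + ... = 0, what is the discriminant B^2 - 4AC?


The discriminant of a conic Ax^2 + Bxy + Cy^2 + ... = 0 is B^2 - 4AC.
B^2 = (-6)^2 = 36
4AC = 4*7*(-5) = -140
Discriminant = 36 + 140 = 176

176


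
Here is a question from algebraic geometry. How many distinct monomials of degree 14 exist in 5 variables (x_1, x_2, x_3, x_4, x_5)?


The number of degree-14 monomials in 5 variables is C(d+n-1, n-1).
= C(14+5-1, 5-1) = C(18, 4)
= 3060

3060


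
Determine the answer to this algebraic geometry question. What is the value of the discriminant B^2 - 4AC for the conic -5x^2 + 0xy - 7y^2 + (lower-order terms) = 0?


The discriminant of a conic Ax^2 + Bxy + Cy^2 + ... = 0 is B^2 - 4AC.
B^2 = 0^2 = 0
4AC = 4*(-5)*(-7) = 140
Discriminant = 0 - 140 = -140

-140


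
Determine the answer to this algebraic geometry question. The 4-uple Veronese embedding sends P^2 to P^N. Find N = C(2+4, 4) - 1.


The Veronese embedding v_d: P^n -> P^N maps each point to all
degree-d monomials in n+1 homogeneous coordinates.
N = C(n+d, d) - 1
N = C(2+4, 4) - 1
N = C(6, 4) - 1
C(6, 4) = 15
N = 15 - 1 = 14

14


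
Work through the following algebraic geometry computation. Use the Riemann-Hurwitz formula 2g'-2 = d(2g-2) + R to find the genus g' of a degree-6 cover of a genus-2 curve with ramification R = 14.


Riemann-Hurwitz formula: 2g' - 2 = d(2g - 2) + R
Given: d = 6, g = 2, R = 14
2g' - 2 = 6*(2*2 - 2) + 14
2g' - 2 = 6*2 + 14
2g' - 2 = 12 + 14 = 26
2g' = 28
g' = 14

14


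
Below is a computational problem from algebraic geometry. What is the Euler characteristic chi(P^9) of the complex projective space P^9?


The complex projective space P^9 has one cell in each even real dimension 0, 2, ..., 18.
The cohomology groups are H^{2k}(P^9) = Z for k = 0,...,9, and 0 otherwise.
Euler characteristic = sum of Betti numbers = 1 per even-dimensional cohomology group.
chi(P^9) = 9 + 1 = 10

10


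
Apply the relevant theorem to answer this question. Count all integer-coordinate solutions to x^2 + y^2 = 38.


Systematically check integer values of x where x^2 <= 38.
For each valid x, check if 38 - x^2 is a perfect square.
Total integer solutions found: 0

0


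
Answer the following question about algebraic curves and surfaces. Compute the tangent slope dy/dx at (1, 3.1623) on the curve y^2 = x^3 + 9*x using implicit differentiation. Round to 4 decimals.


Using implicit differentiation of y^2 = x^3 + 9*x:
2y * dy/dx = 3x^2 + 9
dy/dx = (3x^2 + 9)/(2y)
Numerator: 3*1^2 + 9 = 12
Denominator: 2*3.1623 = 6.3246
dy/dx = 12/6.3246 = 1.8974

1.8974


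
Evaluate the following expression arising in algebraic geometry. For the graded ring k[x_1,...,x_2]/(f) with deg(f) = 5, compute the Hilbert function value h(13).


For R = k[x_1,...,x_n]/(f) with f homogeneous of degree e:
The Hilbert series is (1 - t^e)/(1 - t)^n.
So h(d) = C(d+n-1, n-1) - C(d-e+n-1, n-1) for d >= e.
With n=2, e=5, d=13:
C(13+2-1, 2-1) = C(14, 1) = 14
C(13-5+2-1, 2-1) = C(9, 1) = 9
h(13) = 14 - 9 = 5

5


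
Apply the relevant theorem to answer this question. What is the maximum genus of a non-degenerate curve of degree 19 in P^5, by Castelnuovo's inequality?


Castelnuovo's bound: write d - 1 = m(r-1) + epsilon with 0 <= epsilon < r-1.
d - 1 = 19 - 1 = 18
r - 1 = 5 - 1 = 4
18 = 4*4 + 2, so m = 4, epsilon = 2
pi(d, r) = m(m-1)(r-1)/2 + m*epsilon
= 4*3*4/2 + 4*2
= 48/2 + 8
= 24 + 8 = 32

32


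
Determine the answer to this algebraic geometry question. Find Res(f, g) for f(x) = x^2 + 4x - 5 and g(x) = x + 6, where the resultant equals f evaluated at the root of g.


For Res(f, x - c), we evaluate f at x = c.
f(-6) = (-6)^2 + 4*(-6) - 5
= 36 - 24 - 5
= 12 - 5 = 7
Res(f, g) = 7

7


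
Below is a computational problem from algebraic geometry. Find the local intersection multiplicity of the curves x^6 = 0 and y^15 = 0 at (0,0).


The intersection multiplicity of V(x^a) and V(y^b) at the origin is:
I(O; V(x^6), V(y^15)) = dim_k(k[x,y]/(x^6, y^15))
A basis for k[x,y]/(x^6, y^15) is the set of monomials x^i * y^j
where 0 <= i < 6 and 0 <= j < 15.
The number of such monomials is 6 * 15 = 90

90


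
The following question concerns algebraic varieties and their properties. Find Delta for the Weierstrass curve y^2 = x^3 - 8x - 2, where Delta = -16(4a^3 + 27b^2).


Compute each component:
4a^3 = 4*(-8)^3 = 4*(-512) = -2048
27b^2 = 27*(-2)^2 = 27*4 = 108
4a^3 + 27b^2 = -2048 + 108 = -1940
Delta = -16*(-1940) = 31040

31040


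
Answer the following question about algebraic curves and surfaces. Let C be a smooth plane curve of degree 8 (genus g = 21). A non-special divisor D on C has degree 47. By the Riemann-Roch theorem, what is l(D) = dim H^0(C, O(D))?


First, compute the genus of a smooth plane curve of degree 8:
g = (d-1)(d-2)/2 = (8-1)(8-2)/2 = 21
For a non-special divisor D (i.e., h^1(D) = 0), Riemann-Roch gives:
l(D) = deg(D) - g + 1
Since deg(D) = 47 >= 2g - 1 = 41, D is non-special.
l(D) = 47 - 21 + 1 = 27

27


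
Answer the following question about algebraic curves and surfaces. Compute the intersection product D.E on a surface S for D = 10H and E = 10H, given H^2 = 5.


Using bilinearity of the intersection pairing on a surface S:
(aH).(bH) = ab * (H.H)
We have H^2 = 5.
D.E = (10H).(10H) = 10*10*5
= 100*5
= 500

500


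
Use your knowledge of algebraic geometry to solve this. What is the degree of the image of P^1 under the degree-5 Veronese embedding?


The Veronese variety v_5(P^1) has degree d^r.
d^r = 5^1 = 5

5


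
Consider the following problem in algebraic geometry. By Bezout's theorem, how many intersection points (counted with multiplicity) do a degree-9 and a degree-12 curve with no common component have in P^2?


Bezout's theorem states the intersection count equals the product of degrees.
Intersection count = 9 * 12 = 108

108


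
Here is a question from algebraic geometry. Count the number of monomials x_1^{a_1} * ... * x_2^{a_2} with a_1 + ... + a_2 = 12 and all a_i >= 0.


The number of degree-12 monomials in 2 variables is C(d+n-1, n-1).
= C(12+2-1, 2-1) = C(13, 1)
= 13

13


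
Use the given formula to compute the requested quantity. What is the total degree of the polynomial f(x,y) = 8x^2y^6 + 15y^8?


Examine each term for its total degree (sum of exponents).
  Term '8x^2y^6' has total degree 2+6 = 8.
  Term '15y^8' has total degree 0+8 = 8.
The maximum total degree among all terms is 8.

8


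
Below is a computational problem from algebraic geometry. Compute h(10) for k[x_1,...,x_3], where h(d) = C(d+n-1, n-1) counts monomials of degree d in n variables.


The Hilbert function for the polynomial ring in 3 variables is:
h(d) = C(d+n-1, n-1)
h(10) = C(10+3-1, 3-1) = C(12, 2)
= 12! / (2! * 10!)
= 66

66


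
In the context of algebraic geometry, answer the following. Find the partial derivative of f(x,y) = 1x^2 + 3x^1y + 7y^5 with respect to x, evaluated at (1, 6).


df/dx = 2*1*x^1 + 1*3*x^0*y
At (1,6): 2*1*1^1 + 1*3*1^0*6
= 2 + 18
= 20

20


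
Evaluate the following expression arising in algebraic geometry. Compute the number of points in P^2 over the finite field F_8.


P^2(F_8) has (q^(n+1) - 1)/(q - 1) points.
= 8^2 + 8^1 + 8^0
= 64 + 8 + 1
= 73

73


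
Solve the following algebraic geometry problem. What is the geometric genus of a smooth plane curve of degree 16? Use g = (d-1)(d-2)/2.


Using the genus formula for smooth plane curves:
g = (d-1)(d-2)/2
g = (16-1)(16-2)/2
g = 15*14/2
g = 210/2 = 105

105


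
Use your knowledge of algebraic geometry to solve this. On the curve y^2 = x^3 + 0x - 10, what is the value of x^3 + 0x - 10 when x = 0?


Compute x^3 + 0x - 10 at x = 0:
x^3 = 0^3 = 0
0*x = 0*0 = 0
Sum: 0 + 0 - 10 = -10

-10


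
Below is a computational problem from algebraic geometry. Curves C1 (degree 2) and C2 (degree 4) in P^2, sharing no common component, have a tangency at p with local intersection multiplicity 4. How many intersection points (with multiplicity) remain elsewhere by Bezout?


By Bezout's theorem, the total intersection number is d1 * d2.
Total = 2 * 4 = 8
Intersection multiplicity at p = 4
Remaining intersections = 8 - 4 = 4

4


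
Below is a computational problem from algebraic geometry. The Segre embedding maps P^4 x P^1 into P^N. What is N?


The Segre embedding maps P^m x P^n into P^N via
all products of coordinates from each factor.
N = (m+1)(n+1) - 1
N = (4+1)(1+1) - 1
N = 5*2 - 1
N = 10 - 1 = 9

9


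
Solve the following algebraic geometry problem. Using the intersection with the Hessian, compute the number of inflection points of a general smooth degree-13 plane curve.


For a general smooth plane curve C of degree d, the inflection points are
the intersection of C with its Hessian curve, which has degree 3(d-2).
By Bezout, the total intersection number is d * 3(d-2) = 13 * 33 = 429.
For a general curve every flex is ordinary, so each contributes
multiplicity 1 to C·Hess(C), and the number of distinct inflection
points is 3d(d-2).
Inflection points = 3*13*(13-2) = 3*13*11 = 429

429


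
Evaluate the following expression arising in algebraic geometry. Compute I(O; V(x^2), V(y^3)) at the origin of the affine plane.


The intersection multiplicity of V(x^a) and V(y^b) at the origin is:
I(O; V(x^2), V(y^3)) = dim_k(k[x,y]/(x^2, y^3))
A basis for k[x,y]/(x^2, y^3) is the set of monomials x^i * y^j
where 0 <= i < 2 and 0 <= j < 3.
The number of such monomials is 2 * 3 = 6

6


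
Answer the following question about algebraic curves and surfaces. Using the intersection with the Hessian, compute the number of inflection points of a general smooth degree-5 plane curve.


For a general smooth plane curve C of degree d, the inflection points are
the intersection of C with its Hessian curve, which has degree 3(d-2).
By Bezout, the total intersection number is d * 3(d-2) = 5 * 9 = 45.
For a general curve every flex is ordinary, so each contributes
multiplicity 1 to C·Hess(C), and the number of distinct inflection
points is 3d(d-2).
Inflection points = 3*5*(5-2) = 3*5*3 = 45

45


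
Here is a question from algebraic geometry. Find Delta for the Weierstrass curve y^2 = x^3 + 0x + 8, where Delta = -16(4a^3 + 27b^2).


Compute each component:
4a^3 = 4*0^3 = 4*0 = 0
27b^2 = 27*8^2 = 27*64 = 1728
4a^3 + 27b^2 = 0 + 1728 = 1728
Delta = -16*1728 = -27648

-27648


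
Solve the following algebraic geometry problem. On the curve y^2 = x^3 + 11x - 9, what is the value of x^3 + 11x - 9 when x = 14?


Compute x^3 + 11x - 9 at x = 14:
x^3 = 14^3 = 2744
11*x = 11*14 = 154
Sum: 2744 + 154 - 9 = 2889

2889


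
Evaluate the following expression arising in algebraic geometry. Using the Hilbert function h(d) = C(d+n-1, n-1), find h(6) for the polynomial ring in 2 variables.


The Hilbert function for the polynomial ring in 2 variables is:
h(d) = C(d+n-1, n-1)
h(6) = C(6+2-1, 2-1) = C(7, 1)
= 7! / (1! * 6!)
= 7

7


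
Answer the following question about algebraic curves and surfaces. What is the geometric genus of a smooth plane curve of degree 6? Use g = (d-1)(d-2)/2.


Using the genus formula for smooth plane curves:
g = (d-1)(d-2)/2
g = (6-1)(6-2)/2
g = 5*4/2
g = 20/2 = 10

10


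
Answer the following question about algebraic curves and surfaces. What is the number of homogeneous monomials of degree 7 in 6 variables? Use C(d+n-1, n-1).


The number of degree-7 monomials in 6 variables is C(d+n-1, n-1).
= C(7+6-1, 6-1) = C(12, 5)
= 792

792


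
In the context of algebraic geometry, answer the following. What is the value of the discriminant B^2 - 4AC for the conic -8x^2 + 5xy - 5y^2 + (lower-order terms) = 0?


The discriminant of a conic Ax^2 + Bxy + Cy^2 + ... = 0 is B^2 - 4AC.
B^2 = 5^2 = 25
4AC = 4*(-8)*(-5) = 160
Discriminant = 25 - 160 = -135

-135


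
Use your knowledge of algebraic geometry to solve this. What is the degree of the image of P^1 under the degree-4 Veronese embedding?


The Veronese variety v_4(P^1) has degree d^r.
d^r = 4^1 = 4

4


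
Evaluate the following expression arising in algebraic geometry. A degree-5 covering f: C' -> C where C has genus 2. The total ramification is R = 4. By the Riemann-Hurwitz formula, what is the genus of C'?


Riemann-Hurwitz formula: 2g' - 2 = d(2g - 2) + R
Given: d = 5, g = 2, R = 4
2g' - 2 = 5*(2*2 - 2) + 4
2g' - 2 = 5*2 + 4
2g' - 2 = 10 + 4 = 14
2g' = 16
g' = 8

8


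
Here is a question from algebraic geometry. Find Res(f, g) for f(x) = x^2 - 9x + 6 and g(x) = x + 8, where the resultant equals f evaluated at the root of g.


For Res(f, x - c), we evaluate f at x = c.
f(-8) = (-8)^2 - 9*(-8) + 6
= 64 + 72 + 6
= 136 + 6 = 142
Res(f, g) = 142

142


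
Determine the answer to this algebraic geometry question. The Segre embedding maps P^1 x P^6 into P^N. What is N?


The Segre embedding maps P^m x P^n into P^N via
all products of coordinates from each factor.
N = (m+1)(n+1) - 1
N = (1+1)(6+1) - 1
N = 2*7 - 1
N = 14 - 1 = 13

13


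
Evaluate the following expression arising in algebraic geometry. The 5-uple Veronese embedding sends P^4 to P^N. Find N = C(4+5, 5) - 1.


The Veronese embedding v_d: P^n -> P^N maps each point to all
degree-d monomials in n+1 homogeneous coordinates.
N = C(n+d, d) - 1
N = C(4+5, 5) - 1
N = C(9, 5) - 1
C(9, 5) = 126
N = 126 - 1 = 125

125


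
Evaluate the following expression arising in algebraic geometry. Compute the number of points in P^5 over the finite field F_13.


P^5(F_13) has (q^(n+1) - 1)/(q - 1) points.
= 13^5 + 13^4 + 13^3 + 13^2 + 13^1 + 13^0
= 371293 + 28561 + 2197 + 169 + 13 + 1
= 402234

402234


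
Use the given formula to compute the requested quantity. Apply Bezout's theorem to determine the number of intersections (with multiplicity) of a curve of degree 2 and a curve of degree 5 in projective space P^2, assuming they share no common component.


Bezout's theorem states the intersection count equals the product of degrees.
Intersection count = 2 * 5 = 10

10


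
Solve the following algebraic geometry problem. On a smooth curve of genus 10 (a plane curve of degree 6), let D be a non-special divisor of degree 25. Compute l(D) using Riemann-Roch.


First, compute the genus of a smooth plane curve of degree 6:
g = (d-1)(d-2)/2 = (6-1)(6-2)/2 = 10
For a non-special divisor D (i.e., h^1(D) = 0), Riemann-Roch gives:
l(D) = deg(D) - g + 1
Since deg(D) = 25 >= 2g - 1 = 19, D is non-special.
l(D) = 25 - 10 + 1 = 16

16


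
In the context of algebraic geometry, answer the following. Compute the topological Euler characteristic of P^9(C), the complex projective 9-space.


The complex projective space P^9 has one cell in each even real dimension 0, 2, ..., 18.
The cohomology groups are H^{2k}(P^9) = Z for k = 0,...,9, and 0 otherwise.
Euler characteristic = sum of Betti numbers = 1 per even-dimensional cohomology group.
chi(P^9) = 9 + 1 = 10

10


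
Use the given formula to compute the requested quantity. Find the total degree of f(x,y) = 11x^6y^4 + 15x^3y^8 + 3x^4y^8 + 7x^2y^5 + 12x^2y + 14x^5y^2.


Examine each term for its total degree (sum of exponents).
  Term '11x^6y^4' has total degree 6+4 = 10.
  Term '15x^3y^8' has total degree 3+8 = 11.
  Term '3x^4y^8' has total degree 4+8 = 12.
  Term '7x^2y^5' has total degree 2+5 = 7.
  Term '12x^2y' has total degree 2+1 = 3.
  Term '14x^5y^2' has total degree 5+2 = 7.
The maximum total degree among all terms is 12.

12


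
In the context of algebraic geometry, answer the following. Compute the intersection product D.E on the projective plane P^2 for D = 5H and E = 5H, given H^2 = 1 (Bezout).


Using bilinearity of the intersection pairing on the projective plane P^2:
(aH).(bH) = ab * (H.H)
We have H^2 = 1 (Bezout).
D.E = (5H).(5H) = 5*5*1
= 25*1
= 25

25


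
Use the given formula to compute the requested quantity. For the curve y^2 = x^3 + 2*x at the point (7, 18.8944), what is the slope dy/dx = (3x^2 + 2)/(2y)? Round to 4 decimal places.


Using implicit differentiation of y^2 = x^3 + 2*x:
2y * dy/dx = 3x^2 + 2
dy/dx = (3x^2 + 2)/(2y)
Numerator: 3*7^2 + 2 = 149
Denominator: 2*18.8944 = 37.7888
dy/dx = 149/37.7888 = 3.9430

3.9430


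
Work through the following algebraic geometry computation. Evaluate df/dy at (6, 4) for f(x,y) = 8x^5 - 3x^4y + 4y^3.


df/dy = (-3)*x^4 + 3*4*y^2
At (6,4): (-3)*6^4 + 3*4*4^2
= -3888 + 192
= -3696

-3696


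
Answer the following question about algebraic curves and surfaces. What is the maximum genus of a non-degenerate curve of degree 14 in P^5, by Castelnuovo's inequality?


Castelnuovo's bound: write d - 1 = m(r-1) + epsilon with 0 <= epsilon < r-1.
d - 1 = 14 - 1 = 13
r - 1 = 5 - 1 = 4
13 = 3*4 + 1, so m = 3, epsilon = 1
pi(d, r) = m(m-1)(r-1)/2 + m*epsilon
= 3*2*4/2 + 3*1
= 24/2 + 3
= 12 + 3 = 15

15


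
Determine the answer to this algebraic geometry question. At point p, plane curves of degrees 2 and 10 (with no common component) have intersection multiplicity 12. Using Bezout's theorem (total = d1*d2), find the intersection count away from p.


By Bezout's theorem, the total intersection number is d1 * d2.
Total = 2 * 10 = 20
Intersection multiplicity at p = 12
Remaining intersections = 20 - 12 = 8

8


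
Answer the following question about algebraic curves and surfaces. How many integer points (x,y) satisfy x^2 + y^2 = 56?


Systematically check integer values of x where x^2 <= 56.
For each valid x, check if 56 - x^2 is a perfect square.
Total integer solutions found: 0

0


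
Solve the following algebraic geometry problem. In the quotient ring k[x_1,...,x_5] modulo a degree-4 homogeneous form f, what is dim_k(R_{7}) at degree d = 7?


For R = k[x_1,...,x_n]/(f) with f homogeneous of degree e:
The Hilbert series is (1 - t^e)/(1 - t)^n.
So h(d) = C(d+n-1, n-1) - C(d-e+n-1, n-1) for d >= e.
With n=5, e=4, d=7:
C(7+5-1, 5-1) = C(11, 4) = 330
C(7-4+5-1, 5-1) = C(7, 4) = 35
h(7) = 330 - 35 = 295

295


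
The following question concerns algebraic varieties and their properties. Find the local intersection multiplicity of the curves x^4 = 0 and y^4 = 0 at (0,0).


The intersection multiplicity of V(x^a) and V(y^b) at the origin is:
I(O; V(x^4), V(y^4)) = dim_k(k[x,y]/(x^4, y^4))
A basis for k[x,y]/(x^4, y^4) is the set of monomials x^i * y^j
where 0 <= i < 4 and 0 <= j < 4.
The number of such monomials is 4 * 4 = 16

16


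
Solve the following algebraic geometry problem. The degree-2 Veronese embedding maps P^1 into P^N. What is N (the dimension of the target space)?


The Veronese embedding v_d: P^n -> P^N maps each point to all
degree-d monomials in n+1 homogeneous coordinates.
N = C(n+d, d) - 1
N = C(1+2, 2) - 1
N = C(3, 2) - 1
C(3, 2) = 3
N = 3 - 1 = 2

2


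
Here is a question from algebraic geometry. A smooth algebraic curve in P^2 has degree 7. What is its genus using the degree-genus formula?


Using the genus formula for smooth plane curves:
g = (d-1)(d-2)/2
g = (7-1)(7-2)/2
g = 6*5/2
g = 30/2 = 15

15


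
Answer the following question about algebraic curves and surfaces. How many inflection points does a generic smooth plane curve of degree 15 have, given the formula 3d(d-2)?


For a general smooth plane curve C of degree d, the inflection points are
the intersection of C with its Hessian curve, which has degree 3(d-2).
By Bezout, the total intersection number is d * 3(d-2) = 15 * 39 = 585.
For a general curve every flex is ordinary, so each contributes
multiplicity 1 to C·Hess(C), and the number of distinct inflection
points is 3d(d-2).
Inflection points = 3*15*(15-2) = 3*15*13 = 585

585


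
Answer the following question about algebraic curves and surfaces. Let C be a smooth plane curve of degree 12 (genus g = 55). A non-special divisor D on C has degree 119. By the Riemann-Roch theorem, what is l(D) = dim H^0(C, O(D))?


First, compute the genus of a smooth plane curve of degree 12:
g = (d-1)(d-2)/2 = (12-1)(12-2)/2 = 55
For a non-special divisor D (i.e., h^1(D) = 0), Riemann-Roch gives:
l(D) = deg(D) - g + 1
Since deg(D) = 119 >= 2g - 1 = 109, D is non-special.
l(D) = 119 - 55 + 1 = 65

65


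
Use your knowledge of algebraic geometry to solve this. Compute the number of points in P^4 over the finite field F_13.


P^4(F_13) has (q^(n+1) - 1)/(q - 1) points.
= 13^4 + 13^3 + 13^2 + 13^1 + 13^0
= 28561 + 2197 + 169 + 13 + 1
= 30941

30941


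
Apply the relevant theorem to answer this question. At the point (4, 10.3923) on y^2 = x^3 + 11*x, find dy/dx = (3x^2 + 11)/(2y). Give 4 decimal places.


Using implicit differentiation of y^2 = x^3 + 11*x:
2y * dy/dx = 3x^2 + 11
dy/dx = (3x^2 + 11)/(2y)
Numerator: 3*4^2 + 11 = 59
Denominator: 2*10.3923 = 20.7846
dy/dx = 59/20.7846 = 2.8386

2.8386


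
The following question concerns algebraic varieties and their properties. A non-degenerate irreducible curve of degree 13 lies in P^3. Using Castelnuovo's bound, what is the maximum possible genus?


Castelnuovo's bound: write d - 1 = m(r-1) + epsilon with 0 <= epsilon < r-1.
d - 1 = 13 - 1 = 12
r - 1 = 3 - 1 = 2
12 = 6*2 + 0, so m = 6, epsilon = 0
pi(d, r) = m(m-1)(r-1)/2 + m*epsilon
= 6*5*2/2 + 6*0
= 60/2 + 0
= 30 + 0 = 30

30


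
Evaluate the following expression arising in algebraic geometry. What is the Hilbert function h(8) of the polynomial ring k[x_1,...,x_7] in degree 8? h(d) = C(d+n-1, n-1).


The Hilbert function for the polynomial ring in 7 variables is:
h(d) = C(d+n-1, n-1)
h(8) = C(8+7-1, 7-1) = C(14, 6)
= 14! / (6! * 8!)
= 3003

3003


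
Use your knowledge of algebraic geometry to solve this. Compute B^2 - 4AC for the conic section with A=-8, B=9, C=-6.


The discriminant of a conic Ax^2 + Bxy + Cy^2 + ... = 0 is B^2 - 4AC.
B^2 = 9^2 = 81
4AC = 4*(-8)*(-6) = 192
Discriminant = 81 - 192 = -111

-111


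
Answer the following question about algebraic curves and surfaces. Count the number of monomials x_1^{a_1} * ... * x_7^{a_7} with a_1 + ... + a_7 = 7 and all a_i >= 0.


The number of degree-7 monomials in 7 variables is C(d+n-1, n-1).
= C(7+7-1, 7-1) = C(13, 6)
= 1716

1716


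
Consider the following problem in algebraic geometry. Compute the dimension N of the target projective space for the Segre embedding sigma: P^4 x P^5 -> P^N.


The Segre embedding maps P^m x P^n into P^N via
all products of coordinates from each factor.
N = (m+1)(n+1) - 1
N = (4+1)(5+1) - 1
N = 5*6 - 1
N = 30 - 1 = 29

29


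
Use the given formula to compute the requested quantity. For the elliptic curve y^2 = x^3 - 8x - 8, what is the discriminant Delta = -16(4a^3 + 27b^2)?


Compute each component:
4a^3 = 4*(-8)^3 = 4*(-512) = -2048
27b^2 = 27*(-8)^2 = 27*64 = 1728
4a^3 + 27b^2 = -2048 + 1728 = -320
Delta = -16*(-320) = 5120

5120


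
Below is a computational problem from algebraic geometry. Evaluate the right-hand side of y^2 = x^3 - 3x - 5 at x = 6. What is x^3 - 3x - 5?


Compute x^3 - 3x - 5 at x = 6:
x^3 = 6^3 = 216
(-3)*x = (-3)*6 = -18
Sum: 216 - 18 - 5 = 193

193


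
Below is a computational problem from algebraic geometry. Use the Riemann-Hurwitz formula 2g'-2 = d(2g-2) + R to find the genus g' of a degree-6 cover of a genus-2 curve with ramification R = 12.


Riemann-Hurwitz formula: 2g' - 2 = d(2g - 2) + R
Given: d = 6, g = 2, R = 12
2g' - 2 = 6*(2*2 - 2) + 12
2g' - 2 = 6*2 + 12
2g' - 2 = 12 + 12 = 24
2g' = 26
g' = 13

13


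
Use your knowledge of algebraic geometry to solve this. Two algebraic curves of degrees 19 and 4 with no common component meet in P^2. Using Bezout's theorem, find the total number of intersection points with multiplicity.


Bezout's theorem states the intersection count equals the product of degrees.
Intersection count = 19 * 4 = 76

76


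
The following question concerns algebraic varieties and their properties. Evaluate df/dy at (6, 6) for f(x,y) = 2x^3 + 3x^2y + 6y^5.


df/dy = 3*x^2 + 5*6*y^4
At (6,6): 3*6^2 + 5*6*6^4
= 108 + 38880
= 38988

38988


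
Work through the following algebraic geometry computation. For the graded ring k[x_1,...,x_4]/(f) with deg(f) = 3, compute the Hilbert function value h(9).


For R = k[x_1,...,x_n]/(f) with f homogeneous of degree e:
The Hilbert series is (1 - t^e)/(1 - t)^n.
So h(d) = C(d+n-1, n-1) - C(d-e+n-1, n-1) for d >= e.
With n=4, e=3, d=9:
C(9+4-1, 4-1) = C(12, 3) = 220
C(9-3+4-1, 4-1) = C(9, 3) = 84
h(9) = 220 - 84 = 136

136


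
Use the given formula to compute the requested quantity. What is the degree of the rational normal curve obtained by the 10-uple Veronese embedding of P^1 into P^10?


The rational normal curve in P^10 is the image of P^1 under the 10-uple Veronese.
A general hyperplane in P^10 pulls back to a degree-10 form on P^1, which has 10 zeros,
so the curve meets a general hyperplane in 10 points. Degree = 10.

10


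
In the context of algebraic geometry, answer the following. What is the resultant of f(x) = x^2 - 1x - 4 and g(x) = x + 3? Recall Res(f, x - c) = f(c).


For Res(f, x - c), we evaluate f at x = c.
f(-3) = (-3)^2 - 1*(-3) - 4
= 9 + 3 - 4
= 12 - 4 = 8
Res(f, g) = 8

8


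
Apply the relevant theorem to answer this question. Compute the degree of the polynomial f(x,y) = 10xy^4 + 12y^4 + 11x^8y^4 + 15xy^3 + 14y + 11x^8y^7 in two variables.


Examine each term for its total degree (sum of exponents).
  Term '10xy^4' has total degree 1+4 = 5.
  Term '12y^4' has total degree 0+4 = 4.
  Term '11x^8y^4' has total degree 8+4 = 12.
  Term '15xy^3' has total degree 1+3 = 4.
  Term '14y' has total degree 0+1 = 1.
  Term '11x^8y^7' has total degree 8+7 = 15.
The maximum total degree among all terms is 15.

15


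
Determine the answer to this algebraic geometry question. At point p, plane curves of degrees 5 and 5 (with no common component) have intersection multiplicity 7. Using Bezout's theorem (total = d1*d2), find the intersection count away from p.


By Bezout's theorem, the total intersection number is d1 * d2.
Total = 5 * 5 = 25
Intersection multiplicity at p = 7
Remaining intersections = 25 - 7 = 18

18


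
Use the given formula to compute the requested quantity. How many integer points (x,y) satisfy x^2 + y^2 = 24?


Systematically check integer values of x where x^2 <= 24.
For each valid x, check if 24 - x^2 is a perfect square.
Total integer solutions found: 0

0


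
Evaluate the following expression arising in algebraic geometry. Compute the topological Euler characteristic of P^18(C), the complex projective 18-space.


The complex projective space P^18 has one cell in each even real dimension 0, 2, ..., 36.
The cohomology groups are H^{2k}(P^18) = Z for k = 0,...,18, and 0 otherwise.
Euler characteristic = sum of Betti numbers = 1 per even-dimensional cohomology group.
chi(P^18) = 18 + 1 = 19

19


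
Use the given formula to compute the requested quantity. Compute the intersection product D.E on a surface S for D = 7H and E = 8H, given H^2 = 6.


Using bilinearity of the intersection pairing on a surface S:
(aH).(bH) = ab * (H.H)
We have H^2 = 6.
D.E = (7H).(8H) = 7*8*6
= 56*6
= 336

336


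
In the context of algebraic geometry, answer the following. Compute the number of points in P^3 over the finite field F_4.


P^3(F_4) has (q^(n+1) - 1)/(q - 1) points.
= 4^3 + 4^2 + 4^1 + 4^0
= 64 + 16 + 4 + 1
= 85

85


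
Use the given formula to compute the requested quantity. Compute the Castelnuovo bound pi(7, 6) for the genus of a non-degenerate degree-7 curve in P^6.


Castelnuovo's bound: write d - 1 = m(r-1) + epsilon with 0 <= epsilon < r-1.
d - 1 = 7 - 1 = 6
r - 1 = 6 - 1 = 5
6 = 1*5 + 1, so m = 1, epsilon = 1
pi(d, r) = m(m-1)(r-1)/2 + m*epsilon
= 1*0*5/2 + 1*1
= 0/2 + 1
= 0 + 1 = 1

1


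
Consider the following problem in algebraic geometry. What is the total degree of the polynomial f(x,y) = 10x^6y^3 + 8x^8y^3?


Examine each term for its total degree (sum of exponents).
  Term '10x^6y^3' has total degree 6+3 = 9.
  Term '8x^8y^3' has total degree 8+3 = 11.
The maximum total degree among all terms is 11.

11


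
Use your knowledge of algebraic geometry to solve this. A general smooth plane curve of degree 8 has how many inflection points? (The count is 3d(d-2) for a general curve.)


For a general smooth plane curve C of degree d, the inflection points are
the intersection of C with its Hessian curve, which has degree 3(d-2).
By Bezout, the total intersection number is d * 3(d-2) = 8 * 18 = 144.
For a general curve every flex is ordinary, so each contributes
multiplicity 1 to C·Hess(C), and the number of distinct inflection
points is 3d(d-2).
Inflection points = 3*8*(8-2) = 3*8*6 = 144

144


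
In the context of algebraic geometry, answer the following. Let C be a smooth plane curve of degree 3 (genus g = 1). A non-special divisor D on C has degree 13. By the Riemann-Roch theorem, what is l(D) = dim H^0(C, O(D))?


First, compute the genus of a smooth plane curve of degree 3:
g = (d-1)(d-2)/2 = (3-1)(3-2)/2 = 1
For a non-special divisor D (i.e., h^1(D) = 0), Riemann-Roch gives:
l(D) = deg(D) - g + 1
Since deg(D) = 13 >= 2g - 1 = 1, D is non-special.
l(D) = 13 - 1 + 1 = 13

13


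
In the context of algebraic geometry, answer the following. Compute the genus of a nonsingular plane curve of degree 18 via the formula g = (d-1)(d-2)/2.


Using the genus formula for smooth plane curves:
g = (d-1)(d-2)/2
g = (18-1)(18-2)/2
g = 17*16/2
g = 272/2 = 136

136


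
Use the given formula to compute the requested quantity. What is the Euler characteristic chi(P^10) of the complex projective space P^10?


The complex projective space P^10 has one cell in each even real dimension 0, 2, ..., 20.
The cohomology groups are H^{2k}(P^10) = Z for k = 0,...,10, and 0 otherwise.
Euler characteristic = sum of Betti numbers = 1 per even-dimensional cohomology group.
chi(P^10) = 10 + 1 = 11

11


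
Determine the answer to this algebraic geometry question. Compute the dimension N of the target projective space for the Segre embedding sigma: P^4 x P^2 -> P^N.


The Segre embedding maps P^m x P^n into P^N via
all products of coordinates from each factor.
N = (m+1)(n+1) - 1
N = (4+1)(2+1) - 1
N = 5*3 - 1
N = 15 - 1 = 14

14


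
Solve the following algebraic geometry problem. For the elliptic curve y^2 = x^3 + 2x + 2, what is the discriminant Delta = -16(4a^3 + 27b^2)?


Compute each component:
4a^3 = 4*2^3 = 4*8 = 32
27b^2 = 27*2^2 = 27*4 = 108
4a^3 + 27b^2 = 32 + 108 = 140
Delta = -16*140 = -2240

-2240


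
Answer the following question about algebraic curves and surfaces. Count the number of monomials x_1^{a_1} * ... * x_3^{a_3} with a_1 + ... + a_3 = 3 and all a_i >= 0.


The number of degree-3 monomials in 3 variables is C(d+n-1, n-1).
= C(3+3-1, 3-1) = C(5, 2)
= 10

10


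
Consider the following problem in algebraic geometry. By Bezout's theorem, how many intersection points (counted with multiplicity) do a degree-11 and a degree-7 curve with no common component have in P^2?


Bezout's theorem states the intersection count equals the product of degrees.
Intersection count = 11 * 7 = 77

77


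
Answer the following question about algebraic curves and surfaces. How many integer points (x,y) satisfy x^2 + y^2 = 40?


Systematically check integer values of x where x^2 <= 40.
For each valid x, check if 40 - x^2 is a perfect square.
x=2: 40 - 4 = 36, sqrt = 6 (valid)
x=6: 40 - 36 = 4, sqrt = 2 (valid)
Total integer solutions found: 8

8


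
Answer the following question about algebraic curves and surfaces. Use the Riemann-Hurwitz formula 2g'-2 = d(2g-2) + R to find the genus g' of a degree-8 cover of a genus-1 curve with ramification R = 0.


Riemann-Hurwitz formula: 2g' - 2 = d(2g - 2) + R
Given: d = 8, g = 1, R = 0
2g' - 2 = 8*(2*1 - 2) + 0
2g' - 2 = 8*0 + 0
2g' - 2 = 0 + 0 = 0
2g' = 2
g' = 1

1


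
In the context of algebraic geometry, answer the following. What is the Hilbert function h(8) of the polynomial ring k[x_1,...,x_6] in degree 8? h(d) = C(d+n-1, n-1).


The Hilbert function for the polynomial ring in 6 variables is:
h(d) = C(d+n-1, n-1)
h(8) = C(8+6-1, 6-1) = C(13, 5)
= 13! / (5! * 8!)
= 1287

1287


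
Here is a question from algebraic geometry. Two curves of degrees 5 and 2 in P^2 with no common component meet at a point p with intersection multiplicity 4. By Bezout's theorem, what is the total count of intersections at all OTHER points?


By Bezout's theorem, the total intersection number is d1 * d2.
Total = 5 * 2 = 10
Intersection multiplicity at p = 4
Remaining intersections = 10 - 4 = 6

6


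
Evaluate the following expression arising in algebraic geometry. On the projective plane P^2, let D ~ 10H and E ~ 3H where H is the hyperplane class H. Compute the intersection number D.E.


Using bilinearity of the intersection pairing on the projective plane P^2:
(aH).(bH) = ab * (H.H)
We have H^2 = 1 (Bezout).
D.E = (10H).(3H) = 10*3*1
= 30*1
= 30

30


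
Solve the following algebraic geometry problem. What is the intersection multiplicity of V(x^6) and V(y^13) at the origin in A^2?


The intersection multiplicity of V(x^a) and V(y^b) at the origin is:
I(O; V(x^6), V(y^13)) = dim_k(k[x,y]/(x^6, y^13))
A basis for k[x,y]/(x^6, y^13) is the set of monomials x^i * y^j
where 0 <= i < 6 and 0 <= j < 13.
The number of such monomials is 6 * 13 = 78

78


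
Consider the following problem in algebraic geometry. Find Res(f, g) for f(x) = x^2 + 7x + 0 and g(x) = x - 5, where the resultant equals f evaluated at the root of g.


For Res(f, x - c), we evaluate f at x = c.
f(5) = 5^2 + 7*5 + 0
= 25 + 35 + 0
= 60 + 0 = 60
Res(f, g) = 60

60


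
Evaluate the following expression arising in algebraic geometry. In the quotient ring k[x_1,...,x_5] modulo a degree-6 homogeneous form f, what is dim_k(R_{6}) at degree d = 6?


For R = k[x_1,...,x_n]/(f) with f homogeneous of degree e:
The Hilbert series is (1 - t^e)/(1 - t)^n.
So h(d) = C(d+n-1, n-1) - C(d-e+n-1, n-1) for d >= e.
With n=5, e=6, d=6:
C(6+5-1, 5-1) = C(10, 4) = 210
C(6-6+5-1, 5-1) = C(4, 4) = 1
h(6) = 210 - 1 = 209

209


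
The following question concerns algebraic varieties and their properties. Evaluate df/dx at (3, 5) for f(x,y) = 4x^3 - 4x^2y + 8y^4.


df/dx = 3*4*x^2 + 2*(-4)*x^1*y
At (3,5): 3*4*3^2 + 2*(-4)*3^1*5
= 108 - 120
= -12

-12


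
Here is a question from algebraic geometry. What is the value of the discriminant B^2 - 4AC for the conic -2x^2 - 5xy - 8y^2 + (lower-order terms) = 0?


The discriminant of a conic Ax^2 + Bxy + Cy^2 + ... = 0 is B^2 - 4AC.
B^2 = (-5)^2 = 25
4AC = 4*(-2)*(-8) = 64
Discriminant = 25 - 64 = -39

-39


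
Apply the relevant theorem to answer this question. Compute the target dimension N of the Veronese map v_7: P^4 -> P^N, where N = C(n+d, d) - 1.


The Veronese embedding v_d: P^n -> P^N maps each point to all
degree-d monomials in n+1 homogeneous coordinates.
N = C(n+d, d) - 1
N = C(4+7, 7) - 1
N = C(11, 7) - 1
C(11, 7) = 330
N = 330 - 1 = 329

329


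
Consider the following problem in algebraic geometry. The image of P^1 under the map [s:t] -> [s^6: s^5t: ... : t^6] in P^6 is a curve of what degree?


The rational normal curve in P^6 is the image of P^1 under the 6-uple Veronese.
A general hyperplane in P^6 pulls back to a degree-6 form on P^1, which has 6 zeros,
so the curve meets a general hyperplane in 6 points. Degree = 6.

6


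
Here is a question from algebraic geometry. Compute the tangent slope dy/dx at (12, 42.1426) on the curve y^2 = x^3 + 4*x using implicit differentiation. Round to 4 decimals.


Using implicit differentiation of y^2 = x^3 + 4*x:
2y * dy/dx = 3x^2 + 4
dy/dx = (3x^2 + 4)/(2y)
Numerator: 3*12^2 + 4 = 436
Denominator: 2*42.1426 = 84.2852
dy/dx = 436/84.2852 = 5.1729

5.1729


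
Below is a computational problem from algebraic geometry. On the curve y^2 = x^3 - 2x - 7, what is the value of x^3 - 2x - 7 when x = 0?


Compute x^3 - 2x - 7 at x = 0:
x^3 = 0^3 = 0
(-2)*x = (-2)*0 = 0
Sum: 0 + 0 - 7 = -7

-7


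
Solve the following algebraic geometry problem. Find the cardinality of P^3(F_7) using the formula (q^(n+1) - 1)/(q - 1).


P^3(F_7) has (q^(n+1) - 1)/(q - 1) points.
= 7^3 + 7^2 + 7^1 + 7^0
= 343 + 49 + 7 + 1
= 400

400


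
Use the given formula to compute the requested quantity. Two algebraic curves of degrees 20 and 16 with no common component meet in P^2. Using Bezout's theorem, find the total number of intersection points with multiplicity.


Bezout's theorem states the intersection count equals the product of degrees.
Intersection count = 20 * 16 = 320

320


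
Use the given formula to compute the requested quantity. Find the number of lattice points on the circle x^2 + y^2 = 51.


Systematically check integer values of x where x^2 <= 51.
For each valid x, check if 51 - x^2 is a perfect square.
Total integer solutions found: 0

0


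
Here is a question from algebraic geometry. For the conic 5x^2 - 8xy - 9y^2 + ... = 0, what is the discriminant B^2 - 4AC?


The discriminant of a conic Ax^2 + Bxy + Cy^2 + ... = 0 is B^2 - 4AC.
B^2 = (-8)^2 = 64
4AC = 4*5*(-9) = -180
Discriminant = 64 + 180 = 244

244
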